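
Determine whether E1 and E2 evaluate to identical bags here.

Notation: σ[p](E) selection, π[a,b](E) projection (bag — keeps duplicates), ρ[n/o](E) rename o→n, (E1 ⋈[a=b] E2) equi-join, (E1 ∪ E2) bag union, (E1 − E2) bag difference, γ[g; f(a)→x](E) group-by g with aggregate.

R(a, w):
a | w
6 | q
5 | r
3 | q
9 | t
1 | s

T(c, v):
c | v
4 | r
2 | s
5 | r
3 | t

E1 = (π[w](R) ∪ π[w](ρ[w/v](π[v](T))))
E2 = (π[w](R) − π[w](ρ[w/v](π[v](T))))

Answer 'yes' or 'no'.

E1 stepwise |·|:
  R → 5
  π[w](R) → 5
  T → 4
  π[v](T) → 4
  ρ[w/v](π[v](T)) → 4
  π[w](ρ[w/v](π[v](T))) → 4
  (π[w](R) ∪ π[w](ρ[w/v](π[v](T)))) → 9
E2 stepwise |·|:
  R → 5
  π[w](R) → 5
  T → 4
  π[v](T) → 4
  ρ[w/v](π[v](T)) → 4
  π[w](ρ[w/v](π[v](T))) → 4
  (π[w](R) − π[w](ρ[w/v](π[v](T)))) → 2

E1 result:
w
q
q
r
r
r
s
s
t
t
E2 result:
w
q
q
Witness: ('s',) appears 2× in E1 but 0× in E2.

no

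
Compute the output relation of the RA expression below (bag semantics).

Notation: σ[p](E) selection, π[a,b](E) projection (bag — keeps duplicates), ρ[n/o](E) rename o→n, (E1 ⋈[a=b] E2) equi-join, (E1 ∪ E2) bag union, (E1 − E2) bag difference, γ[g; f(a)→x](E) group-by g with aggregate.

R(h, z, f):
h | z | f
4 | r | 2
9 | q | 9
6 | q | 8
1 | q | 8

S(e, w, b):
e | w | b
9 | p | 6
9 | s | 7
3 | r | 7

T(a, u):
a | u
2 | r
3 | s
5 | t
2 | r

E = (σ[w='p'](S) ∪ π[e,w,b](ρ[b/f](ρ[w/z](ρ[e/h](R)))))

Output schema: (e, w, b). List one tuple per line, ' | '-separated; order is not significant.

Row counts bottom-up:
  S → 3
  σ[w='p'](S) → 1
  R → 4
  ρ[e/h](R) → 4
  ρ[w/z](ρ[e/h](R)) → 4
  ρ[b/f](ρ[w/z](ρ[e/h](R))) → 4
  π[e,w,b](ρ[b/f](ρ[w/z](ρ[e/h](R)))) → 4
  (σ[w='p'](S) ∪ π[e,w,b](ρ[b/f](ρ[w/z](ρ[e/h](R))))) → 5

== RESULT ==
e | w | b
1 | q | 8
4 | r | 2
6 | q | 8
9 | p | 6
9 | q | 9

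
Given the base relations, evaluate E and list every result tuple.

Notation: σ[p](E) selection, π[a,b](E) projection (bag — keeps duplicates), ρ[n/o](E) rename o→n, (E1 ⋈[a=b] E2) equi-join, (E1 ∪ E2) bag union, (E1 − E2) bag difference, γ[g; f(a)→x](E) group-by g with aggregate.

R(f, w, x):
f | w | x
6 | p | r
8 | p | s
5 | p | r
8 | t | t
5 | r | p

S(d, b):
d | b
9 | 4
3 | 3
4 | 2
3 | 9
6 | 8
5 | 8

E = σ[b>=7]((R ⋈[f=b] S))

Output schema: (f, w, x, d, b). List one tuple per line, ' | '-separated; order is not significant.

Per-node cardinality:
  R → 5
  S → 6
  (R ⋈[f=b] S) → 4
  σ[b>=7]((R ⋈[f=b] S)) → 4

== RESULT ==
f | w | x | d | b
8 | p | s | 5 | 8
8 | p | s | 6 | 8
8 | t | t | 5 | 8
8 | t | t | 6 | 8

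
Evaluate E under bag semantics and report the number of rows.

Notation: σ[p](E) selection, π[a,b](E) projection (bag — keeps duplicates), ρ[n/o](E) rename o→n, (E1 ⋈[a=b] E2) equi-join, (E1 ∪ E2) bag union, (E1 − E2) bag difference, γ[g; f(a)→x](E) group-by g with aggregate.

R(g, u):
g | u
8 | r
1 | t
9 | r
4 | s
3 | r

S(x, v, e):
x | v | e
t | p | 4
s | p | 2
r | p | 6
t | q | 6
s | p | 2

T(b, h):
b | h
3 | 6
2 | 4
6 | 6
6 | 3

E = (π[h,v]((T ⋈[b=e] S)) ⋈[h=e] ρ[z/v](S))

Subexpression sizes:
  T → 4
  S → 5
  (T ⋈[b=e] S) → 6
  π[h,v]((T ⋈[b=e] S)) → 6
  S → 5
  ρ[z/v](S) → 5
  (π[h,v]((T ⋈[b=e] S)) ⋈[h=e] ρ[z/v](S)) → 6

|E| = 6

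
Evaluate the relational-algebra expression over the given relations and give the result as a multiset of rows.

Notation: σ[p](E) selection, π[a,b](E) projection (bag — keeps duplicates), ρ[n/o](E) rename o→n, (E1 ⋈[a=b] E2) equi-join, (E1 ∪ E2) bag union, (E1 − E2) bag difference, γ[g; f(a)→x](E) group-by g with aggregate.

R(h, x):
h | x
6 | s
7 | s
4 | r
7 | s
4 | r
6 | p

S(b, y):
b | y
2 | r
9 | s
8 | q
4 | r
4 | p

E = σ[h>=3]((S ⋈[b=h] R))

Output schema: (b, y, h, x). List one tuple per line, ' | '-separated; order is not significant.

Row counts bottom-up:
  S → 5
  R → 6
  (S ⋈[b=h] R) → 4
  σ[h>=3]((S ⋈[b=h] R)) → 4

== RESULT ==
b | y | h | x
4 | p | 4 | r
4 | p | 4 | r
4 | r | 4 | r
4 | r | 4 | r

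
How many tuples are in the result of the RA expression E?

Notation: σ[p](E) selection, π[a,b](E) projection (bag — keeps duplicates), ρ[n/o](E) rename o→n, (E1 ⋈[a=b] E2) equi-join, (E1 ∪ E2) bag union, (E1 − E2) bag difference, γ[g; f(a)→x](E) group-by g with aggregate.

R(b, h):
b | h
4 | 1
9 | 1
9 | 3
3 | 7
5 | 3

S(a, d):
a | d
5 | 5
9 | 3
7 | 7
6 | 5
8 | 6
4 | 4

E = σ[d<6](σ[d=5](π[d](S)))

Per-node cardinality:
  S → 6
  π[d](S) → 6
  σ[d=5](π[d](S)) → 2
  σ[d<6](σ[d=5](π[d](S))) → 2

|E| = 2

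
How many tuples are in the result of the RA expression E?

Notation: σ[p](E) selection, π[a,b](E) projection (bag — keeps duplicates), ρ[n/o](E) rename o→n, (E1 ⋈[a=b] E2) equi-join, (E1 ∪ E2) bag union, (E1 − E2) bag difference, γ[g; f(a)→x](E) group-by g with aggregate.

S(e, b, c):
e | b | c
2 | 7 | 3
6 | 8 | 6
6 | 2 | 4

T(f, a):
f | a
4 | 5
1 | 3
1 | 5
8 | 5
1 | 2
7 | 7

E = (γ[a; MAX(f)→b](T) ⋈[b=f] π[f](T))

Stepwise |·|:
  T → 6
  γ[a; MAX(f)→b](T) → 4
  T → 6
  π[f](T) → 6
  (γ[a; MAX(f)→b](T) ⋈[b=f] π[f](T)) → 8

|E| = 8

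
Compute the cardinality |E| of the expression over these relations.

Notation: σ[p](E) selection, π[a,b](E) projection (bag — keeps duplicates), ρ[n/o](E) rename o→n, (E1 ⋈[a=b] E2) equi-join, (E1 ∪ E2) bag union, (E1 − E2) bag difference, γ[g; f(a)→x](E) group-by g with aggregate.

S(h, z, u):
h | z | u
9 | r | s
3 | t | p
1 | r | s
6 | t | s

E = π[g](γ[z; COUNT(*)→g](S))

Per-node cardinality:
  S → 4
  γ[z; COUNT(*)→g](S) → 2
  π[g](γ[z; COUNT(*)→g](S)) → 2

|E| = 2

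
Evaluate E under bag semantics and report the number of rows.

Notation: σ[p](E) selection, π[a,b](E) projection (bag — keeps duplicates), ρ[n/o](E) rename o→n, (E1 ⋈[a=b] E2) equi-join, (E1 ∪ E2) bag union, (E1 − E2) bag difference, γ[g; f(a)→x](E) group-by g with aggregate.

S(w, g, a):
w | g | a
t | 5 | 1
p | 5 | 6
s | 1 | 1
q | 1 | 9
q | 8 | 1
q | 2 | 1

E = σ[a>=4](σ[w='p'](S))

Row counts bottom-up:
  S → 6
  σ[w='p'](S) → 1
  σ[a>=4](σ[w='p'](S)) → 1

|E| = 1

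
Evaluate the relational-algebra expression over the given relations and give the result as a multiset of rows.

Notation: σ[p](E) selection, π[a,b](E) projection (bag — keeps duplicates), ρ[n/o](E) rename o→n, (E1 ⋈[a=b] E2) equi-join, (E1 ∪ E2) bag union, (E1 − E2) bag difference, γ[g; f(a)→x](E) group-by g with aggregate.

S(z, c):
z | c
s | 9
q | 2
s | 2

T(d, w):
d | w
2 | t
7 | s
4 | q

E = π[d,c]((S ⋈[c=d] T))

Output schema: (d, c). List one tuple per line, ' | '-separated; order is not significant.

Per-node cardinality:
  S → 3
  T → 3
  (S ⋈[c=d] T) → 2
  π[d,c]((S ⋈[c=d] T)) → 2

== RESULT ==
d | c
2 | 2
2 | 2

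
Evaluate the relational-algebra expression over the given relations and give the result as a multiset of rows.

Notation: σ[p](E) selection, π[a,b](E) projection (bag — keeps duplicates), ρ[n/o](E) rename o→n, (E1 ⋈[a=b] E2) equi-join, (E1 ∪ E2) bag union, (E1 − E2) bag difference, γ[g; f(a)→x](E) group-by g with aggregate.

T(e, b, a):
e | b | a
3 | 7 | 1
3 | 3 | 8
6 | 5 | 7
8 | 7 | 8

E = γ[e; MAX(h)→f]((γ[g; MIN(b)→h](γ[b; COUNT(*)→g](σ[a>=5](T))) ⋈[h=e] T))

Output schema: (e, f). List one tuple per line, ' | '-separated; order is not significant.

Row counts bottom-up:
  T → 4
  σ[a>=5](T) → 3
  γ[b; COUNT(*)→g](σ[a>=5](T)) → 3
  γ[g; MIN(b)→h](γ[b; COUNT(*)→g](σ[a>=5](T))) → 1
  T → 4
  (γ[g; MIN(b)→h](γ[b; COUNT(*)→g](σ[a>=5](T))) ⋈[h=e] T) → 2
  γ[e; MAX(h)→f]((γ[g; MIN(b)→h](γ[b; COUNT(*)→g](σ[a>=5](T))) ⋈[h=e] T)) → 1

== RESULT ==
e | f
3 | 3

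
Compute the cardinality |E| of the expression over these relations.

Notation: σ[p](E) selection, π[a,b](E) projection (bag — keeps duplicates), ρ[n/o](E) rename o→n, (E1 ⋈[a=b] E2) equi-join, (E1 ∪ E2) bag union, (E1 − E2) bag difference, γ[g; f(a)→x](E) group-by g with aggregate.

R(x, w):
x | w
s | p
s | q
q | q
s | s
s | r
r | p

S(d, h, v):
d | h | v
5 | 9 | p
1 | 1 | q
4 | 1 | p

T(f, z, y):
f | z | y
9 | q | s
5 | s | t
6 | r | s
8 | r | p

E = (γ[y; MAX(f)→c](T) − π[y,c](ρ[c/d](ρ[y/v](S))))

Subexpression sizes:
  T → 4
  γ[y; MAX(f)→c](T) → 3
  S → 3
  ρ[y/v](S) → 3
  ρ[c/d](ρ[y/v](S)) → 3
  π[y,c](ρ[c/d](ρ[y/v](S))) → 3
  (γ[y; MAX(f)→c](T) − π[y,c](ρ[c/d](ρ[y/v](S)))) → 3

|E| = 3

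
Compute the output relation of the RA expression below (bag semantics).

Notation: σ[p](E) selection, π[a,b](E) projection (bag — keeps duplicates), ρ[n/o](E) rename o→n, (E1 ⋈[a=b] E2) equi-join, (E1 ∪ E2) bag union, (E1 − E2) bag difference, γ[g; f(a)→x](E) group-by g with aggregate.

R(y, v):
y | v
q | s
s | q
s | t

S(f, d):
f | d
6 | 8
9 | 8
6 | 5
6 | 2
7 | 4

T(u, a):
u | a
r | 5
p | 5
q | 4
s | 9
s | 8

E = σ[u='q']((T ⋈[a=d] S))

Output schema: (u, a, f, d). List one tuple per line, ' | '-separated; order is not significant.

Per-node cardinality:
  T → 5
  S → 5
  (T ⋈[a=d] S) → 5
  σ[u='q']((T ⋈[a=d] S)) → 1

== RESULT ==
u | a | f | d
q | 4 | 7 | 4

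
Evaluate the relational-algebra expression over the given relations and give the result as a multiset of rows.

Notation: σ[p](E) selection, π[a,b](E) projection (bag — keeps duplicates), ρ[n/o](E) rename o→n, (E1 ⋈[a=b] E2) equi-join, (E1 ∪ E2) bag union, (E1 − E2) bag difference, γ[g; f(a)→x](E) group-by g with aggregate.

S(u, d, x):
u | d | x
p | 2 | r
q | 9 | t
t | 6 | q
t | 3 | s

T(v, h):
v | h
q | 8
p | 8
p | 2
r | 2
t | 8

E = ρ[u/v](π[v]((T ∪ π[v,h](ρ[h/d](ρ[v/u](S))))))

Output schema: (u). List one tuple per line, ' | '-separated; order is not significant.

Subexpression sizes:
  T → 5
  S → 4
  ρ[v/u](S) → 4
  ρ[h/d](ρ[v/u](S)) → 4
  π[v,h](ρ[h/d](ρ[v/u](S))) → 4
  (T ∪ π[v,h](ρ[h/d](ρ[v/u](S)))) → 9
  π[v]((T ∪ π[v,h](ρ[h/d](ρ[v/u](S))))) → 9
  ρ[u/v](π[v]((T ∪ π[v,h](ρ[h/d](ρ[v/u](S)))))) → 9

== RESULT ==
u
p
p
p
q
q
r
t
t
t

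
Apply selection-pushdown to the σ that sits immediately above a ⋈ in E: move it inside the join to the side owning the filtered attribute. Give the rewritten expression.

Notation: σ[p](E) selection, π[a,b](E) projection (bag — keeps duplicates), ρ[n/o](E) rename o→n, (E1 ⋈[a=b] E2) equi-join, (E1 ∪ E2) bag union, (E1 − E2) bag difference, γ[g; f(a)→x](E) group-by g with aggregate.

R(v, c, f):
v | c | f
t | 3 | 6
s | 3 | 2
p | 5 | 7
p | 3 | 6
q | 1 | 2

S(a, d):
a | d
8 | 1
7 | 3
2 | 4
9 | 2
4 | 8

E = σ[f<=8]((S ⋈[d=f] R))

σ filters on f, owned by the right side.
E' = (S ⋈[d=f] σ[f<=8](R))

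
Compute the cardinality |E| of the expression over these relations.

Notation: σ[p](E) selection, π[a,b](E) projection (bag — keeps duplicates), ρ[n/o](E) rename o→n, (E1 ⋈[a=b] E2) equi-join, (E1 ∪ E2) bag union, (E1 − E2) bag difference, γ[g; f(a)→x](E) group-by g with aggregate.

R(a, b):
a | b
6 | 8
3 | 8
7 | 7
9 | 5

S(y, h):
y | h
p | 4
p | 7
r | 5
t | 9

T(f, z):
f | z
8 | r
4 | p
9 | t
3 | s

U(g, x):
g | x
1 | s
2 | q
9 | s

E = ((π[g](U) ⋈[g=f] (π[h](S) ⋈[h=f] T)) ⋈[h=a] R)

Row counts bottom-up:
  U → 3
  π[g](U) → 3
  S → 4
  π[h](S) → 4
  T → 4
  (π[h](S) ⋈[h=f] T) → 2
  (π[g](U) ⋈[g=f] (π[h](S) ⋈[h=f] T)) → 1
  R → 4
  ((π[g](U) ⋈[g=f] (π[h](S) ⋈[h=f] T)) ⋈[h=a] R) → 1

|E| = 1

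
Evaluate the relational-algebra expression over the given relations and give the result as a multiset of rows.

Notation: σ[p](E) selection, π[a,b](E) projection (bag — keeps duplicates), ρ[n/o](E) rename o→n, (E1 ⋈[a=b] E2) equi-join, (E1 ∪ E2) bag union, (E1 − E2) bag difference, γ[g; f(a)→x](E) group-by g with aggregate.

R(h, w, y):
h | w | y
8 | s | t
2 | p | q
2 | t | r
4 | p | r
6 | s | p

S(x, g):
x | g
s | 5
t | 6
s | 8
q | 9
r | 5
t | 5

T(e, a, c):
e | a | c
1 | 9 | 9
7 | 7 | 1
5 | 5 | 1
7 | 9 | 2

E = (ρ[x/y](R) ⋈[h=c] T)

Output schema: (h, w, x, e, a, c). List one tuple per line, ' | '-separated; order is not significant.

Subexpression sizes:
  R → 5
  ρ[x/y](R) → 5
  T → 4
  (ρ[x/y](R) ⋈[h=c] T) → 2

== RESULT ==
h | w | x | e | a | c
2 | p | q | 7 | 9 | 2
2 | t | r | 7 | 9 | 2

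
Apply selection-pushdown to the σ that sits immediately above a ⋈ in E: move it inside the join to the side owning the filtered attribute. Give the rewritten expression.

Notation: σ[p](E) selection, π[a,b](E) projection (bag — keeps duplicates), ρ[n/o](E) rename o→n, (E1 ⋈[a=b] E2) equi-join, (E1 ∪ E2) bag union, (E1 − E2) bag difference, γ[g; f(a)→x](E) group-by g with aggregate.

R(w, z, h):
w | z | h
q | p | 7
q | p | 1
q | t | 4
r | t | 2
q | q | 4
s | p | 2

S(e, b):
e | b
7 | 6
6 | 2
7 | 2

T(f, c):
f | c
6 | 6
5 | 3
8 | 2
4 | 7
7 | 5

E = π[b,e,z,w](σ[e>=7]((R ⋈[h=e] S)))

σ filters on e, owned by the right side.
E' = π[b,e,z,w]((R ⋈[h=e] σ[e>=7](S)))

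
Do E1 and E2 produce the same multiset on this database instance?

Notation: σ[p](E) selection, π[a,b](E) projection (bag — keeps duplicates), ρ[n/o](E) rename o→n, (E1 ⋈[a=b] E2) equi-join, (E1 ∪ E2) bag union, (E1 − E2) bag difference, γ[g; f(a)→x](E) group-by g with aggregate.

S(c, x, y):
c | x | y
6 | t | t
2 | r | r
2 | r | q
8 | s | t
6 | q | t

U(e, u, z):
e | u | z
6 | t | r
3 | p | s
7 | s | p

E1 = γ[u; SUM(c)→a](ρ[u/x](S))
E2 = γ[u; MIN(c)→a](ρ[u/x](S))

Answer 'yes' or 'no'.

E1 per-node cardinality:
  S → 5
  ρ[u/x](S) → 5
  γ[u; SUM(c)→a](ρ[u/x](S)) → 4
E2 per-node cardinality:
  S → 5
  ρ[u/x](S) → 5
  γ[u; MIN(c)→a](ρ[u/x](S)) → 4

E1 result:
u | a
q | 6
r | 4
s | 8
t | 6
E2 result:
u | a
q | 6
r | 2
s | 8
t | 6
Witness: ('r', 2) appears 0× in E1 but 1× in E2.

no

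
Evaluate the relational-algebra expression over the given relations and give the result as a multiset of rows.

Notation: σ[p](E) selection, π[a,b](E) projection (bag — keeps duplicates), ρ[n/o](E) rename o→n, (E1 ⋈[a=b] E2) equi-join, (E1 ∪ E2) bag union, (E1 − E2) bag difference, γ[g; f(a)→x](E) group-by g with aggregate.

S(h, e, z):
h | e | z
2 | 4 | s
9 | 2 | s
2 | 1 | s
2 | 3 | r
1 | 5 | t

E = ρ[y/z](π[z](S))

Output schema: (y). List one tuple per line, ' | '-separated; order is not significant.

Per-node cardinality:
  S → 5
  π[z](S) → 5
  ρ[y/z](π[z](S)) → 5

== RESULT ==
y
r
s
s
s
t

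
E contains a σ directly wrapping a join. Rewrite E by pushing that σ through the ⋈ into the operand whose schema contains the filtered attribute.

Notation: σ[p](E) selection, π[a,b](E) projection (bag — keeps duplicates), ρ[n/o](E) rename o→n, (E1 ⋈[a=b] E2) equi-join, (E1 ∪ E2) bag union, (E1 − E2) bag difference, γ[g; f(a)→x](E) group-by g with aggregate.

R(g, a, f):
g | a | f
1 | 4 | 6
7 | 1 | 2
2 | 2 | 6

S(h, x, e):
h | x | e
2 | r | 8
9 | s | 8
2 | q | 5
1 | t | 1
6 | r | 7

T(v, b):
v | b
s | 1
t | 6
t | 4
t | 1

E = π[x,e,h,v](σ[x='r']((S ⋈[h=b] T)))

σ filters on x, owned by the left side.
E' = π[x,e,h,v]((σ[x='r'](S) ⋈[h=b] T))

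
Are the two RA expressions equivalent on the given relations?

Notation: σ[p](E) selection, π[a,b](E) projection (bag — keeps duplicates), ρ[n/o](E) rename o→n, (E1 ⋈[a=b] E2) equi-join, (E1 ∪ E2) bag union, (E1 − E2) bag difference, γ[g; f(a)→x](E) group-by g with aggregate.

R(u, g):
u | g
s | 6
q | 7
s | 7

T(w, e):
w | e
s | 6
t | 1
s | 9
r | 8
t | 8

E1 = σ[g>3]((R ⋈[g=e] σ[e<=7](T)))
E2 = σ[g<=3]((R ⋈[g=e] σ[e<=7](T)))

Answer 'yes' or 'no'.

E1 subexpression sizes:
  R → 3
  T → 5
  σ[e<=7](T) → 2
  (R ⋈[g=e] σ[e<=7](T)) → 1
  σ[g>3]((R ⋈[g=e] σ[e<=7](T))) → 1
E2 subexpression sizes:
  R → 3
  T → 5
  σ[e<=7](T) → 2
  (R ⋈[g=e] σ[e<=7](T)) → 1
  σ[g<=3]((R ⋈[g=e] σ[e<=7](T))) → 0

E1 result:
u | g | w | e
s | 6 | s | 6
E2 result:
u | g | w | e
(0 rows)
Witness: ('s', 6, 's', 6) appears 1× in E1 but 0× in E2.

no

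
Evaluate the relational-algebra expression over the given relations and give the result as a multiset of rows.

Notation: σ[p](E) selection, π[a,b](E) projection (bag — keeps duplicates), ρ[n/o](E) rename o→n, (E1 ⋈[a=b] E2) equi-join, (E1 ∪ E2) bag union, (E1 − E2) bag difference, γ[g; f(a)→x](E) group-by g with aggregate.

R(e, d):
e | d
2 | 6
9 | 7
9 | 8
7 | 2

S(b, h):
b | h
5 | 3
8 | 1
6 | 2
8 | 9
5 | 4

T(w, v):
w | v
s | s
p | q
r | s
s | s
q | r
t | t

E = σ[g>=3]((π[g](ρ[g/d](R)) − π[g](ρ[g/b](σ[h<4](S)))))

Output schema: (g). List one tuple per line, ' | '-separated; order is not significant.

Subexpression sizes:
  R → 4
  ρ[g/d](R) → 4
  π[g](ρ[g/d](R)) → 4
  S → 5
  σ[h<4](S) → 3
  ρ[g/b](σ[h<4](S)) → 3
  π[g](ρ[g/b](σ[h<4](S))) → 3
  (π[g](ρ[g/d](R)) − π[g](ρ[g/b](σ[h<4](S)))) → 2
  σ[g>=3]((π[g](ρ[g/d](R)) − π[g](ρ[g/b](σ[h<4](S))))) → 1

== RESULT ==
g
7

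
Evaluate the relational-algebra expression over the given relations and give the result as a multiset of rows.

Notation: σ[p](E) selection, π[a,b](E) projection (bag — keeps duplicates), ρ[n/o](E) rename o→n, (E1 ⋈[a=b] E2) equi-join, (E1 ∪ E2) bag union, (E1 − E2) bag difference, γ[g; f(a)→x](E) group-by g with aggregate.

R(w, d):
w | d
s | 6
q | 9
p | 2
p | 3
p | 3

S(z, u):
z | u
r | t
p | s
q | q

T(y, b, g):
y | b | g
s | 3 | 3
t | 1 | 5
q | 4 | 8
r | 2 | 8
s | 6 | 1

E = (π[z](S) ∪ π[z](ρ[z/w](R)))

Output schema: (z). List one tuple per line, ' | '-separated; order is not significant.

Stepwise |·|:
  S → 3
  π[z](S) → 3
  R → 5
  ρ[z/w](R) → 5
  π[z](ρ[z/w](R)) → 5
  (π[z](S) ∪ π[z](ρ[z/w](R))) → 8

== RESULT ==
z
p
p
p
p
q
q
r
s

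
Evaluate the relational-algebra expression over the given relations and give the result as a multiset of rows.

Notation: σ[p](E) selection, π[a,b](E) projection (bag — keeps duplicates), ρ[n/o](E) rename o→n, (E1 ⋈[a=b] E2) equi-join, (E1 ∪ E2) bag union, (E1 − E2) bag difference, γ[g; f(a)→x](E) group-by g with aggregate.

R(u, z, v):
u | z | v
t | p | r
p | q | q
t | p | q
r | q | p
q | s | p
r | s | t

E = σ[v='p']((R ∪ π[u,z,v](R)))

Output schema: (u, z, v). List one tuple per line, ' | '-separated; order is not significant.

Subexpression sizes:
  R → 6
  R → 6
  π[u,z,v](R) → 6
  (R ∪ π[u,z,v](R)) → 12
  σ[v='p']((R ∪ π[u,z,v](R))) → 4

== RESULT ==
u | z | v
q | s | p
q | s | p
r | q | p
r | q | p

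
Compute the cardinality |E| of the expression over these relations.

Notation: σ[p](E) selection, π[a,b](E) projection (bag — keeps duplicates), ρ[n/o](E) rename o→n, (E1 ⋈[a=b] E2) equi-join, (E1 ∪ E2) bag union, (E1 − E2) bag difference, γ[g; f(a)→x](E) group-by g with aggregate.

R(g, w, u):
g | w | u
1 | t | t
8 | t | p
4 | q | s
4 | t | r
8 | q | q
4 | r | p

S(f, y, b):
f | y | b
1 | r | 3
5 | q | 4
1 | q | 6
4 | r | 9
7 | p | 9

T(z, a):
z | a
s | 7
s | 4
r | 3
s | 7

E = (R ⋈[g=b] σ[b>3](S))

Row counts bottom-up:
  R → 6
  S → 5
  σ[b>3](S) → 4
  (R ⋈[g=b] σ[b>3](S)) → 3

|E| = 3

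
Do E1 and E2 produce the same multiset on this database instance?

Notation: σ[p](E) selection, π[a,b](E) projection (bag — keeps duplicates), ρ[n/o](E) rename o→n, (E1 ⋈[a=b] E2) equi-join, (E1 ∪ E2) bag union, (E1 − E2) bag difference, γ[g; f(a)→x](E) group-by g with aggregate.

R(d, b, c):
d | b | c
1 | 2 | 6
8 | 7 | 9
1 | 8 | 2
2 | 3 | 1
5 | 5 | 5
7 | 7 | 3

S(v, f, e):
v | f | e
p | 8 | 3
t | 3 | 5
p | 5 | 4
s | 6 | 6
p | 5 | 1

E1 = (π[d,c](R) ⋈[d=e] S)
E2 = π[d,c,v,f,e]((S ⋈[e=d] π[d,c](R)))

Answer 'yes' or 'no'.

E1 row counts bottom-up:
  R → 6
  π[d,c](R) → 6
  S → 5
  (π[d,c](R) ⋈[d=e] S) → 3
E2 row counts bottom-up:
  S → 5
  R → 6
  π[d,c](R) → 6
  (S ⋈[e=d] π[d,c](R)) → 3
  π[d,c,v,f,e]((S ⋈[e=d] π[d,c](R))) → 3

E1 and E2 produce the same multiset:
d | c | v | f | e
1 | 2 | p | 5 | 1
1 | 6 | p | 5 | 1
5 | 5 | t | 3 | 5

yes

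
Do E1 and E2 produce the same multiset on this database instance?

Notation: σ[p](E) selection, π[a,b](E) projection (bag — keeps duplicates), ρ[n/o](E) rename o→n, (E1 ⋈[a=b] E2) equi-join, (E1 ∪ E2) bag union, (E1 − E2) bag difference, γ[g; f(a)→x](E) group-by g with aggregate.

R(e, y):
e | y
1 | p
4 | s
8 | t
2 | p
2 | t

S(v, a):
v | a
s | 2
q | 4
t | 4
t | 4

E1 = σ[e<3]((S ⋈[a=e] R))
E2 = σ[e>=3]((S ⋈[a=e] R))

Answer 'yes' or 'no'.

E1 per-node cardinality:
  S → 4
  R → 5
  (S ⋈[a=e] R) → 5
  σ[e<3]((S ⋈[a=e] R)) → 2
E2 per-node cardinality:
  S → 4
  R → 5
  (S ⋈[a=e] R) → 5
  σ[e>=3]((S ⋈[a=e] R)) → 3

E1 result:
v | a | e | y
s | 2 | 2 | p
s | 2 | 2 | t
E2 result:
v | a | e | y
q | 4 | 4 | s
t | 4 | 4 | s
t | 4 | 4 | s
Witness: ('t', 4, 4, 's') appears 0× in E1 but 2× in E2.

no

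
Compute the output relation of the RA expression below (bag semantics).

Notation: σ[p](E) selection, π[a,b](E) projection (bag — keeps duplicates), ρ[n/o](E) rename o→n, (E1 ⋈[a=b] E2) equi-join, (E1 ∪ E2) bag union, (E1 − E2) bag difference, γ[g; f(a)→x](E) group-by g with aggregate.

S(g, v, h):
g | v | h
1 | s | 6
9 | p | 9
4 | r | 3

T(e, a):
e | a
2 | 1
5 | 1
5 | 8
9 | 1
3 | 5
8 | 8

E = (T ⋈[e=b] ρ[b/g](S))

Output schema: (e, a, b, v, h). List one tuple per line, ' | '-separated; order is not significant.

Stepwise |·|:
  T → 6
  S → 3
  ρ[b/g](S) → 3
  (T ⋈[e=b] ρ[b/g](S)) → 1

== RESULT ==
e | a | b | v | h
9 | 1 | 9 | p | 9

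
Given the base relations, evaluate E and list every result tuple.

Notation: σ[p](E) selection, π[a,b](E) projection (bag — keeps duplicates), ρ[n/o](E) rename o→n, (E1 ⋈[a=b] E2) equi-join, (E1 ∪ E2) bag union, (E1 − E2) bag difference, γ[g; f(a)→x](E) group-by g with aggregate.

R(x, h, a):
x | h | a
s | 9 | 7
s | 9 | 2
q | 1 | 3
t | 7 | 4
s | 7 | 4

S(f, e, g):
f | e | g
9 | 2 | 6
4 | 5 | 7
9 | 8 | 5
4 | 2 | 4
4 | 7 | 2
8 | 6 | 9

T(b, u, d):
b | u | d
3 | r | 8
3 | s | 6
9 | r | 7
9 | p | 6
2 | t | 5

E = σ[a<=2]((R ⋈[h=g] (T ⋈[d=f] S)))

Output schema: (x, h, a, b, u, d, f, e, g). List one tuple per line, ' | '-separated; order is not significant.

Stepwise |·|:
  R → 5
  T → 5
  S → 6
  (T ⋈[d=f] S) → 1
  (R ⋈[h=g] (T ⋈[d=f] S)) → 2
  σ[a<=2]((R ⋈[h=g] (T ⋈[d=f] S))) → 1

== RESULT ==
x | h | a | b | u | d | f | e | g
s | 9 | 2 | 3 | r | 8 | 8 | 6 | 9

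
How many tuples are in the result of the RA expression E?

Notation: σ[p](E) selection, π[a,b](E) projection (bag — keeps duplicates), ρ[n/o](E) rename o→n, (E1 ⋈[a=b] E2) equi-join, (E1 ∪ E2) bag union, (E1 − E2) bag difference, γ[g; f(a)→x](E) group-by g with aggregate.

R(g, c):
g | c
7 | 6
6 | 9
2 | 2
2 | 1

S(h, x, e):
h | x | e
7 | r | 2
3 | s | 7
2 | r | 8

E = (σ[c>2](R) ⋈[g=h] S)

Per-node cardinality:
  R → 4
  σ[c>2](R) → 2
  S → 3
  (σ[c>2](R) ⋈[g=h] S) → 1

|E| = 1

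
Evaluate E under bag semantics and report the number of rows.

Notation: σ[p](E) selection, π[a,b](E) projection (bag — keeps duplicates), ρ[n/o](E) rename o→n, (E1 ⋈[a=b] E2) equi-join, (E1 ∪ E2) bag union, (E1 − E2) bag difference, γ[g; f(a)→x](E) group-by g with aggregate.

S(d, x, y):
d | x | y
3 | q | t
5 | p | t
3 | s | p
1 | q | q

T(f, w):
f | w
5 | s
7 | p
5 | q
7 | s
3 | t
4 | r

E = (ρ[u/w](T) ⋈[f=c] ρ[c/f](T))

Row counts bottom-up:
  T → 6
  ρ[u/w](T) → 6
  T → 6
  ρ[c/f](T) → 6
  (ρ[u/w](T) ⋈[f=c] ρ[c/f](T)) → 10

|E| = 10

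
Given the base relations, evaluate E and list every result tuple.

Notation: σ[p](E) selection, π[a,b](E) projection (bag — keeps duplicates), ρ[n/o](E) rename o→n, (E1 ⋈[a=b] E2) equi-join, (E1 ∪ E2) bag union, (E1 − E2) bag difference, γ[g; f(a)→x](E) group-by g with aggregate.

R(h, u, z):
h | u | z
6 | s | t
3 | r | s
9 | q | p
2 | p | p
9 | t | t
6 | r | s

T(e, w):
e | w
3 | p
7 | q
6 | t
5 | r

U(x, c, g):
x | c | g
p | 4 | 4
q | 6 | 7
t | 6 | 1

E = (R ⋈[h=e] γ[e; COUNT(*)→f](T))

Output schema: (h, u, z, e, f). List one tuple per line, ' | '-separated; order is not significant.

Per-node cardinality:
  R → 6
  T → 4
  γ[e; COUNT(*)→f](T) → 4
  (R ⋈[h=e] γ[e; COUNT(*)→f](T)) → 3

== RESULT ==
h | u | z | e | f
3 | r | s | 3 | 1
6 | r | s | 6 | 1
6 | s | t | 6 | 1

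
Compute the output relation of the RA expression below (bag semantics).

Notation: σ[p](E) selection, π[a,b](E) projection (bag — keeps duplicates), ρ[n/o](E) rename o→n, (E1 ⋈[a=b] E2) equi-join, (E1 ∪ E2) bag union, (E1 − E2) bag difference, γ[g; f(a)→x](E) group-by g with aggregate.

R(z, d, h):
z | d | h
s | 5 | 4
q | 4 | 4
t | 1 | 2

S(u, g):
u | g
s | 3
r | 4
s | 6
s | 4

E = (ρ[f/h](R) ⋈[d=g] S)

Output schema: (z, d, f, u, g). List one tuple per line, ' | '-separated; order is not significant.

Per-node cardinality:
  R → 3
  ρ[f/h](R) → 3
  S → 4
  (ρ[f/h](R) ⋈[d=g] S) → 2

== RESULT ==
z | d | f | u | g
q | 4 | 4 | r | 4
q | 4 | 4 | s | 4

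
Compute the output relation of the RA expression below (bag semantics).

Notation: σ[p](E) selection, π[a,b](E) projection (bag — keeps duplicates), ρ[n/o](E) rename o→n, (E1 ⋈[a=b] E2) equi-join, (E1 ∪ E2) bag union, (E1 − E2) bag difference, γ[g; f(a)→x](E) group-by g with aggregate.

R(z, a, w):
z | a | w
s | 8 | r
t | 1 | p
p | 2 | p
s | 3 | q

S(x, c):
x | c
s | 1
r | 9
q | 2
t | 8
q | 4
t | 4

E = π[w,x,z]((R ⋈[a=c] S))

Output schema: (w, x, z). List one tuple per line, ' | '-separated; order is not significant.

Per-node cardinality:
  R → 4
  S → 6
  (R ⋈[a=c] S) → 3
  π[w,x,z]((R ⋈[a=c] S)) → 3

== RESULT ==
w | x | z
p | q | p
p | s | t
r | t | s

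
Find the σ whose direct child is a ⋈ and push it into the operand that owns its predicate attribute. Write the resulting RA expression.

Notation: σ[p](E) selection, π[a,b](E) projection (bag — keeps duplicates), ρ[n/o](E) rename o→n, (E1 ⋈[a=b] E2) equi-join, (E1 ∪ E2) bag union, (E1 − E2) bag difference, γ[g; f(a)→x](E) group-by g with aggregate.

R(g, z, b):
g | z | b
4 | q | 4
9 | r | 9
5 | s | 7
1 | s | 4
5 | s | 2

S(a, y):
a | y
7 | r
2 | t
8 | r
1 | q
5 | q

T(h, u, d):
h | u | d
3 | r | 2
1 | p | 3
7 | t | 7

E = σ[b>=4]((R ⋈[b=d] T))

σ filters on b, owned by the left side.
E' = (σ[b>=4](R) ⋈[b=d] T)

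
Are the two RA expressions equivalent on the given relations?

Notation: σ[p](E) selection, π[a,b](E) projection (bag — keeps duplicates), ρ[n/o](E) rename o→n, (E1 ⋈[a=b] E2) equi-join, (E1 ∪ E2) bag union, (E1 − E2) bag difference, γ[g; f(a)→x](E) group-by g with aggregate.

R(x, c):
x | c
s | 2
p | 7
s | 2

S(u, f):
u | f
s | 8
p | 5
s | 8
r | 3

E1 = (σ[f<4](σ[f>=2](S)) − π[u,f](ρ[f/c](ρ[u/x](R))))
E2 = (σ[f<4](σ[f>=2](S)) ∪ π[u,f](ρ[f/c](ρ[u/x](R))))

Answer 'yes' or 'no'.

E1 stepwise |·|:
  S → 4
  σ[f>=2](S) → 4
  σ[f<4](σ[f>=2](S)) → 1
  R → 3
  ρ[u/x](R) → 3
  ρ[f/c](ρ[u/x](R)) → 3
  π[u,f](ρ[f/c](ρ[u/x](R))) → 3
  (σ[f<4](σ[f>=2](S)) − π[u,f](ρ[f/c](ρ[u/x](R)))) → 1
E2 stepwise |·|:
  S → 4
  σ[f>=2](S) → 4
  σ[f<4](σ[f>=2](S)) → 1
  R → 3
  ρ[u/x](R) → 3
  ρ[f/c](ρ[u/x](R)) → 3
  π[u,f](ρ[f/c](ρ[u/x](R))) → 3
  (σ[f<4](σ[f>=2](S)) ∪ π[u,f](ρ[f/c](ρ[u/x](R)))) → 4

E1 result:
u | f
r | 3
E2 result:
u | f
p | 7
r | 3
s | 2
s | 2
Witness: ('p', 7) appears 0× in E1 but 1× in E2.

no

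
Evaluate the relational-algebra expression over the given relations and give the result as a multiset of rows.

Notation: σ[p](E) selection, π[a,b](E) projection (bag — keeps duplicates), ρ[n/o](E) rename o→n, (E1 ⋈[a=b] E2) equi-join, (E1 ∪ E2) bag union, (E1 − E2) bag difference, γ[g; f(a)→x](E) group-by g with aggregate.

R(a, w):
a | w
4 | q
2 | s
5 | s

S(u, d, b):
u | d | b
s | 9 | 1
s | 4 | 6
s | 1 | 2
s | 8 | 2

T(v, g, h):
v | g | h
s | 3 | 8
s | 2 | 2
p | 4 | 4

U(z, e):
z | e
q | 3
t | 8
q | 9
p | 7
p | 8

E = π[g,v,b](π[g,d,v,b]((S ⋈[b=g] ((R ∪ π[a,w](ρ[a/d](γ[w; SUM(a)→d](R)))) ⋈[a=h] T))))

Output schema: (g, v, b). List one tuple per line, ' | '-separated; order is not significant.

Per-node cardinality:
  S → 4
  R → 3
  R → 3
  γ[w; SUM(a)→d](R) → 2
  ρ[a/d](γ[w; SUM(a)→d](R)) → 2
  π[a,w](ρ[a/d](γ[w; SUM(a)→d](R))) → 2
  (R ∪ π[a,w](ρ[a/d](γ[w; SUM(a)→d](R)))) → 5
  T → 3
  ((R ∪ π[a,w](ρ[a/d](γ[w; SUM(a)→d](R)))) ⋈[a=h] T) → 3
  (S ⋈[b=g] ((R ∪ π[a,w](ρ[a/d](γ[w; SUM(a)→d](R)))) ⋈[a=h] T)) → 2
  π[g,d,v,b]((S ⋈[b=g] ((R ∪ π[a,w](ρ[a/d](γ[w; SUM(a)→d](R)))) ⋈[a=h] T))) → 2
  π[g,v,b](π[g,d,v,b]((S ⋈[b=g] ((R ∪ π[a,w](ρ[a/d](γ[w; SUM(a)→d](R)))) ⋈[a=h] T)))) → 2

== RESULT ==
g | v | b
2 | s | 2
2 | s | 2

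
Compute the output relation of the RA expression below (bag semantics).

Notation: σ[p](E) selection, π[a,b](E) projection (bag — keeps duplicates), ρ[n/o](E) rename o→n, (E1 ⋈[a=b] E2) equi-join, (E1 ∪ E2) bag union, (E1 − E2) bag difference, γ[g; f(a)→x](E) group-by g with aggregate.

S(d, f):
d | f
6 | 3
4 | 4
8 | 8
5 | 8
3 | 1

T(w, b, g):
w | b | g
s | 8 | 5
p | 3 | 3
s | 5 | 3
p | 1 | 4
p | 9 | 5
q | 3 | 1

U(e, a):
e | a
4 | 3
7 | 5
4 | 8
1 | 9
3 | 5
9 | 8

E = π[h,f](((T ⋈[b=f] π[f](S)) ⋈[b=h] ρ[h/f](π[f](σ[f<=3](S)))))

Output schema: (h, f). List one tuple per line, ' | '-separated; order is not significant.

Row counts bottom-up:
  T → 6
  S → 5
  π[f](S) → 5
  (T ⋈[b=f] π[f](S)) → 5
  S → 5
  σ[f<=3](S) → 2
  π[f](σ[f<=3](S)) → 2
  ρ[h/f](π[f](σ[f<=3](S))) → 2
  ((T ⋈[b=f] π[f](S)) ⋈[b=h] ρ[h/f](π[f](σ[f<=3](S)))) → 3
  π[h,f](((T ⋈[b=f] π[f](S)) ⋈[b=h] ρ[h/f](π[f](σ[f<=3](S))))) → 3

== RESULT ==
h | f
1 | 1
3 | 3
3 | 3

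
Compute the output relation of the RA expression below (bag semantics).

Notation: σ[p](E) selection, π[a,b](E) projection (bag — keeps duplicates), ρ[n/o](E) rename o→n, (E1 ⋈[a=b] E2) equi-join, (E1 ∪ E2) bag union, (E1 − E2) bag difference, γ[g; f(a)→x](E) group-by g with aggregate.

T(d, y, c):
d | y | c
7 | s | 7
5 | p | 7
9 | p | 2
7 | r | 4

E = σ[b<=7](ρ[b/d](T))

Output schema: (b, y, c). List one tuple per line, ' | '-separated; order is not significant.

Subexpression sizes:
  T → 4
  ρ[b/d](T) → 4
  σ[b<=7](ρ[b/d](T)) → 3

== RESULT ==
b | y | c
5 | p | 7
7 | r | 4
7 | s | 7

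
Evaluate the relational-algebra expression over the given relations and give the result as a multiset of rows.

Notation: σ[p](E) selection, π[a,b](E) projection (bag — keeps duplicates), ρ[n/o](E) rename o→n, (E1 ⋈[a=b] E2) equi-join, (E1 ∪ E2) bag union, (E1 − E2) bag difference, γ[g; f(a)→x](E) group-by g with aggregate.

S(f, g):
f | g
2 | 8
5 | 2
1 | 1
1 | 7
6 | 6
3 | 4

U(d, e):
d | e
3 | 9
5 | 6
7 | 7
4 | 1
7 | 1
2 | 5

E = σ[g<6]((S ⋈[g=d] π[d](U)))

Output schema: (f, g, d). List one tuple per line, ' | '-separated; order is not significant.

Row counts bottom-up:
  S → 6
  U → 6
  π[d](U) → 6
  (S ⋈[g=d] π[d](U)) → 4
  σ[g<6]((S ⋈[g=d] π[d](U))) → 2

== RESULT ==
f | g | d
3 | 4 | 4
5 | 2 | 2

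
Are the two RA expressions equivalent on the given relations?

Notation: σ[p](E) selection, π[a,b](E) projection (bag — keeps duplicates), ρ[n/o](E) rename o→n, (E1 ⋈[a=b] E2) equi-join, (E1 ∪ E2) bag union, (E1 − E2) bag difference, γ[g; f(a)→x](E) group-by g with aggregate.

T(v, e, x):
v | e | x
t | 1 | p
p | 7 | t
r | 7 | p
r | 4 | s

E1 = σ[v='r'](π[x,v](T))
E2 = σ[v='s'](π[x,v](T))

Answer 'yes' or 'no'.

E1 per-node cardinality:
  T → 4
  π[x,v](T) → 4
  σ[v='r'](π[x,v](T)) → 2
E2 per-node cardinality:
  T → 4
  π[x,v](T) → 4
  σ[v='s'](π[x,v](T)) → 0

E1 result:
x | v
p | r
s | r
E2 result:
x | v
(0 rows)
Witness: ('s', 'r') appears 1× in E1 but 0× in E2.

no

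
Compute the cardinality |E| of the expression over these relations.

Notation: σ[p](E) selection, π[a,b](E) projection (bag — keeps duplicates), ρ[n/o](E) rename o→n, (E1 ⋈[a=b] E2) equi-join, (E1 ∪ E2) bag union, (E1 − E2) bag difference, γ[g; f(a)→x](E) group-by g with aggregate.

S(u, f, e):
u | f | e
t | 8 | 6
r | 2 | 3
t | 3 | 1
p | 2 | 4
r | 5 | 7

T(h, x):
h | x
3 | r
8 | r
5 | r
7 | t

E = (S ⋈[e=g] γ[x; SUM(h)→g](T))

Row counts bottom-up:
  S → 5
  T → 4
  γ[x; SUM(h)→g](T) → 2
  (S ⋈[e=g] γ[x; SUM(h)→g](T)) → 1

|E| = 1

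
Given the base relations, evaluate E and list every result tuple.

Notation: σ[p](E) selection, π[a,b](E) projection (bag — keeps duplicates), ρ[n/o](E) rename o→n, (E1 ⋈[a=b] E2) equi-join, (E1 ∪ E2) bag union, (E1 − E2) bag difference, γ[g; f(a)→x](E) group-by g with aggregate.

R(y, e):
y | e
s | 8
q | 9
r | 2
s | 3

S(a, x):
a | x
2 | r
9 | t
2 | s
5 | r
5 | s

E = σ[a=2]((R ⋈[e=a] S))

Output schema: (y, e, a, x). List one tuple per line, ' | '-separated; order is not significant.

Per-node cardinality:
  R → 4
  S → 5
  (R ⋈[e=a] S) → 3
  σ[a=2]((R ⋈[e=a] S)) → 2

== RESULT ==
y | e | a | x
r | 2 | 2 | r
r | 2 | 2 | s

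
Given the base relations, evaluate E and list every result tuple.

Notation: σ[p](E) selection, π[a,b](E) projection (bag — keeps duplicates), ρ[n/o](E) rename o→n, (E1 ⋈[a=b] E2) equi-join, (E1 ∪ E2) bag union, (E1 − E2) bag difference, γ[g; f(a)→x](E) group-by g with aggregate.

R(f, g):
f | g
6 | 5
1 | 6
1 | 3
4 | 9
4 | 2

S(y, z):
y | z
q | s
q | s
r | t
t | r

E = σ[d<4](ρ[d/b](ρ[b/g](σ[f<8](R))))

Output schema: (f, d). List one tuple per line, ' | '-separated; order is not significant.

Row counts bottom-up:
  R → 5
  σ[f<8](R) → 5
  ρ[b/g](σ[f<8](R)) → 5
  ρ[d/b](ρ[b/g](σ[f<8](R))) → 5
  σ[d<4](ρ[d/b](ρ[b/g](σ[f<8](R)))) → 2

== RESULT ==
f | d
1 | 3
4 | 2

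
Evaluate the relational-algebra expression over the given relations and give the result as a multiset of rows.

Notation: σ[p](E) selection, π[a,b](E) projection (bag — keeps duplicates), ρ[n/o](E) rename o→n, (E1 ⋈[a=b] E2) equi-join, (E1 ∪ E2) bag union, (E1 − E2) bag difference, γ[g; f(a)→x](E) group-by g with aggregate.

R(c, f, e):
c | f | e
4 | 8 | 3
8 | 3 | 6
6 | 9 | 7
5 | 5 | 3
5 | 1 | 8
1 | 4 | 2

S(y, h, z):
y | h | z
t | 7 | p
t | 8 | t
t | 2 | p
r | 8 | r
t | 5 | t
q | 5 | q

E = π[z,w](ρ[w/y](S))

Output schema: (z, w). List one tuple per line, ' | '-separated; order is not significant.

Stepwise |·|:
  S → 6
  ρ[w/y](S) → 6
  π[z,w](ρ[w/y](S)) → 6

== RESULT ==
z | w
p | t
p | t
q | q
r | r
t | t
t | t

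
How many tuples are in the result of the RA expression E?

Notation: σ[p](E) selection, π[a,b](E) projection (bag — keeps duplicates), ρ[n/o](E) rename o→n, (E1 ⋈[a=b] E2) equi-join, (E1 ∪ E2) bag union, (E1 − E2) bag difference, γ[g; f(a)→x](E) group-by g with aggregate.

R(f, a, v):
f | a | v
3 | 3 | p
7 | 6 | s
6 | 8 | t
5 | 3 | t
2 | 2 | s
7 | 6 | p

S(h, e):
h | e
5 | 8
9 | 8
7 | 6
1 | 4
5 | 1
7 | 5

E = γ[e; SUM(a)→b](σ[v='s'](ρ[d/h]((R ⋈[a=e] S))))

Subexpression sizes:
  R → 6
  S → 6
  (R ⋈[a=e] S) → 4
  ρ[d/h]((R ⋈[a=e] S)) → 4
  σ[v='s'](ρ[d/h]((R ⋈[a=e] S))) → 1
  γ[e; SUM(a)→b](σ[v='s'](ρ[d/h]((R ⋈[a=e] S)))) → 1

|E| = 1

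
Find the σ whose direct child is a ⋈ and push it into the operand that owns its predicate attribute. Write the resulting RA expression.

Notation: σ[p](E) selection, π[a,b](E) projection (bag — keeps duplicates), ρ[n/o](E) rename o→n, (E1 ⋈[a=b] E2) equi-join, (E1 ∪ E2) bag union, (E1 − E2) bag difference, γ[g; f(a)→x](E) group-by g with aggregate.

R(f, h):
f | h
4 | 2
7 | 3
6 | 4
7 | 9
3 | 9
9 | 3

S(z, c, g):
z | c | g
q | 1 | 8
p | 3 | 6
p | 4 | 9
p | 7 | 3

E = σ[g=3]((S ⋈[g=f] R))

σ filters on g, owned by the left side.
E' = (σ[g=3](S) ⋈[g=f] R)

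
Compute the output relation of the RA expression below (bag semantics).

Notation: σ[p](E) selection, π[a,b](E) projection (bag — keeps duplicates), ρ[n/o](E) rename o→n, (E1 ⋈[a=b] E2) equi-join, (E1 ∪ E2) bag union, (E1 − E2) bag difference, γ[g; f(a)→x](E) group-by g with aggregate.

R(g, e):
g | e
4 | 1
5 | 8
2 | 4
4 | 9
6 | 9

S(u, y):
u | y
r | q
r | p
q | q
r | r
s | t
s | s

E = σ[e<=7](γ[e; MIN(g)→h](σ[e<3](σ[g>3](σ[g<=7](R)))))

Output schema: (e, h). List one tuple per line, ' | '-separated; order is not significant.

Subexpression sizes:
  R → 5
  σ[g<=7](R) → 5
  σ[g>3](σ[g<=7](R)) → 4
  σ[e<3](σ[g>3](σ[g<=7](R))) → 1
  γ[e; MIN(g)→h](σ[e<3](σ[g>3](σ[g<=7](R)))) → 1
  σ[e<=7](γ[e; MIN(g)→h](σ[e<3](σ[g>3](σ[g<=7](R))))) → 1

== RESULT ==
e | h
1 | 4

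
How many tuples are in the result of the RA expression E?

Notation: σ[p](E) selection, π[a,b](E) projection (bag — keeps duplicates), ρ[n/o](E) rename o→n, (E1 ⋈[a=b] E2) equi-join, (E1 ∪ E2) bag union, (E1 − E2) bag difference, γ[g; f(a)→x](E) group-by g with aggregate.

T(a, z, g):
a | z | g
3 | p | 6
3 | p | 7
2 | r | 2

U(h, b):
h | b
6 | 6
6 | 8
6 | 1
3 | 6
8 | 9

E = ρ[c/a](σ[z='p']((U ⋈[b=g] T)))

Subexpression sizes:
  U → 5
  T → 3
  (U ⋈[b=g] T) → 2
  σ[z='p']((U ⋈[b=g] T)) → 2
  ρ[c/a](σ[z='p']((U ⋈[b=g] T))) → 2

|E| = 2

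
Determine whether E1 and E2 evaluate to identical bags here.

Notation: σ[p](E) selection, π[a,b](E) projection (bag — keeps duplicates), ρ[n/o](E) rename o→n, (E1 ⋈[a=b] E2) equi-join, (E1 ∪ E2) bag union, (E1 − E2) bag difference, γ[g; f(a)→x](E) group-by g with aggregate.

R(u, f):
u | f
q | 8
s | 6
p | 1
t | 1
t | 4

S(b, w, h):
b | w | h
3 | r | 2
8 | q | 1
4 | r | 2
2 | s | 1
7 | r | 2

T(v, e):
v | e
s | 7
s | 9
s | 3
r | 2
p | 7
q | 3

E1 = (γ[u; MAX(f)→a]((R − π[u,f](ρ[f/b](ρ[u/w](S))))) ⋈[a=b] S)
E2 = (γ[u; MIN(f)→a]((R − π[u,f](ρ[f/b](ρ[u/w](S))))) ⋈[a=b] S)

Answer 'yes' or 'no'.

E1 per-node cardinality:
  R → 5
  S → 5
  ρ[u/w](S) → 5
  ρ[f/b](ρ[u/w](S)) → 5
  π[u,f](ρ[f/b](ρ[u/w](S))) → 5
  (R − π[u,f](ρ[f/b](ρ[u/w](S)))) → 4
  γ[u; MAX(f)→a]((R − π[u,f](ρ[f/b](ρ[u/w](S))))) → 3
  S → 5
  (γ[u; MAX(f)→a]((R − π[u,f](ρ[f/b](ρ[u/w](S))))) ⋈[a=b] S) → 1
E2 per-node cardinality:
  R → 5
  S → 5
  ρ[u/w](S) → 5
  ρ[f/b](ρ[u/w](S)) → 5
  π[u,f](ρ[f/b](ρ[u/w](S))) → 5
  (R − π[u,f](ρ[f/b](ρ[u/w](S)))) → 4
  γ[u; MIN(f)→a]((R − π[u,f](ρ[f/b](ρ[u/w](S))))) → 3
  S → 5
  (γ[u; MIN(f)→a]((R − π[u,f](ρ[f/b](ρ[u/w](S))))) ⋈[a=b] S) → 0

E1 result:
u | a | b | w | h
t | 4 | 4 | r | 2
E2 result:
u | a | b | w | h
(0 rows)
Witness: ('t', 4, 4, 'r', 2) appears 1× in E1 but 0× in E2.

no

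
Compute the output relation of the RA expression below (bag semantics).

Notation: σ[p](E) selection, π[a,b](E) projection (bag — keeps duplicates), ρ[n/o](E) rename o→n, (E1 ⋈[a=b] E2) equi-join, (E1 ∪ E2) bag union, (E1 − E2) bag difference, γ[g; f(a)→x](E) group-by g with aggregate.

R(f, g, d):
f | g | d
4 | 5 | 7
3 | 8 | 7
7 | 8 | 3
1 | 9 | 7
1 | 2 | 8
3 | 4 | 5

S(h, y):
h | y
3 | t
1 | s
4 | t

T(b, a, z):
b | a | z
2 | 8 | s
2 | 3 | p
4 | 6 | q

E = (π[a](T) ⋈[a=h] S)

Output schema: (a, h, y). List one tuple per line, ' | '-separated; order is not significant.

Row counts bottom-up:
  T → 3
  π[a](T) → 3
  S → 3
  (π[a](T) ⋈[a=h] S) → 1

== RESULT ==
a | h | y
3 | 3 | t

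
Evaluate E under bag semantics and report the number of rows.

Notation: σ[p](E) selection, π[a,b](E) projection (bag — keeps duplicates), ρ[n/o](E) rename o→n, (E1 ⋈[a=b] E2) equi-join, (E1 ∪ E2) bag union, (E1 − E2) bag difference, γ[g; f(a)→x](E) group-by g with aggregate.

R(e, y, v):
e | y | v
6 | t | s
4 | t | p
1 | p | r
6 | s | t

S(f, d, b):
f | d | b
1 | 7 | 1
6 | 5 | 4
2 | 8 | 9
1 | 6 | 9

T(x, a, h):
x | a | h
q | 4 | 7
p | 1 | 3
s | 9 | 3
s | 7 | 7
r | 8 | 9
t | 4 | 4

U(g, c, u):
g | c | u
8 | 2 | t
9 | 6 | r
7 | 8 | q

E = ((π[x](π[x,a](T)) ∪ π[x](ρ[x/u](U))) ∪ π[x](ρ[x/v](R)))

Row counts bottom-up:
  T → 6
  π[x,a](T) → 6
  π[x](π[x,a](T)) → 6
  U → 3
  ρ[x/u](U) → 3
  π[x](ρ[x/u](U)) → 3
  (π[x](π[x,a](T)) ∪ π[x](ρ[x/u](U))) → 9
  R → 4
  ρ[x/v](R) → 4
  π[x](ρ[x/v](R)) → 4
  ((π[x](π[x,a](T)) ∪ π[x](ρ[x/u](U))) ∪ π[x](ρ[x/v](R))) → 13

|E| = 13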